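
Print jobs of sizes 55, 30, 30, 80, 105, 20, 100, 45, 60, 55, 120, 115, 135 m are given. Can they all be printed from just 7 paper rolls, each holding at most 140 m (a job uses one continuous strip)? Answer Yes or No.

No

Total = 950 m; ⌈950/140⌉ = 7.
The bound of 7 does not rule out 7, but exhaustive search shows no assignment into 7 paper rolls of capacity 140 m exists — the minimum is 8.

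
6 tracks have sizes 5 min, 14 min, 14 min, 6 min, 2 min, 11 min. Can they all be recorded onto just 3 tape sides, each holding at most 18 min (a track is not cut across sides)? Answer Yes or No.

Total = 52 min; ⌈52/18⌉ = 3.
The bound of 3 does not rule out 3, but exhaustive search shows no assignment into 3 tape sides of capacity 18 min exists — the minimum is 4.

No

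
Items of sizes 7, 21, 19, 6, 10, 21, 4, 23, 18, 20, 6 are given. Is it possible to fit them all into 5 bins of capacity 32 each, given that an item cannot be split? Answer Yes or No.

Total = 155; ⌈155/32⌉ = 5.
6 items each exceed half the capacity and cannot share a bin, forcing at least 6 bins.
At least 6 bins are required, but only 5 are allowed.

No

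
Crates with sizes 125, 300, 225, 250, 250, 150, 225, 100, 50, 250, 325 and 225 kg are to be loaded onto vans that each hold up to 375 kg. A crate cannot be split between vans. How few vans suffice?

Total = 325 + 300 + 250 + 250 + 250 + 225 + 225 + 225 + 150 + 125 + 100 + 50 = 2475 kg.
Lower bound: ⌈2475/375⌉ = 7 vans.
Also, 8 crates each exceed 375/2 kg, and no two of those can share a van, so at least 8 vans are needed.
A packing using 8 vans:
  van 1: 325 + 50 = 375
  van 2: 300 = 300
  van 3: 250 + 125 = 375
  van 4: 250 + 100 = 350
  van 5: 250 = 250
  van 6: 225 + 150 = 375
  van 7: 225 = 225
  van 8: 225 = 225
This matches the lower bound, so 8 is optimal.

8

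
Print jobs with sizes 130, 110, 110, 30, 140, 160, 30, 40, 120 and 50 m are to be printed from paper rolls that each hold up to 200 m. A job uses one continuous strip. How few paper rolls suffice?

Total = 160 + 140 + 130 + 120 + 110 + 110 + 50 + 40 + 30 + 30 = 920 m.
Lower bound: ⌈920/200⌉ = 5 paper rolls.
Also, 6 print jobs each exceed 100 m, and no two of those can share a roll, so at least 6 paper rolls are needed.
A packing using 6 paper rolls:
  roll 1: 160 + 40 = 200
  roll 2: 140 + 50 = 190
  roll 3: 130 + 30 + 30 = 190
  roll 4: 120 = 120
  roll 5: 110 = 110
  roll 6: 110 = 110
This matches the lower bound, so 6 is optimal.

6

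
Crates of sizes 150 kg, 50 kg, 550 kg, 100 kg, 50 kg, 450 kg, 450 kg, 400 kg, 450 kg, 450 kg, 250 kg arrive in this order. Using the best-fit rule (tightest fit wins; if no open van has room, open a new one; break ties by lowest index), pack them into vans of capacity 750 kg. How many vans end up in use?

  150 → van 1 (new)  [load 150/750]
  50 → van 1  [load 200/750]
  550 → van 1  [load 750/750]
  100 → van 2 (new)  [load 100/750]
  50 → van 2  [load 150/750]
  450 → van 2  [load 600/750]
  450 → van 3 (new)  [load 450/750]
  400 → van 4 (new)  [load 400/750]
  450 → van 5 (new)  [load 450/750]
  450 → van 6 (new)  [load 450/750]
  250 → van 3  [load 700/750]
6 vans opened.

6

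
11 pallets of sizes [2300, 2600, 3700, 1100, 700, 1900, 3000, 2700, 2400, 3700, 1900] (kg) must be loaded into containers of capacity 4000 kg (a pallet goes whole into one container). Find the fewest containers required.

8

Total = 3700 + 3700 + 3000 + 2700 + 2600 + 2400 + 2300 + 1900 + 1900 + 1100 + 700 = 26000 kg.
Lower bound: ⌈26000/4000⌉ = 7 containers.
A packing using 8 containers:
  container 1: 3700 = 3700
  container 2: 3700 = 3700
  container 3: 3000 + 700 = 3700
  container 4: 2700 + 1100 = 3800
  container 5: 2600 = 2600
  container 6: 2400 = 2400
  container 7: 2300 = 2300
  container 8: 1900 + 1900 = 3800
No arrangement into 7 containers stays within capacity, so 8 is optimal.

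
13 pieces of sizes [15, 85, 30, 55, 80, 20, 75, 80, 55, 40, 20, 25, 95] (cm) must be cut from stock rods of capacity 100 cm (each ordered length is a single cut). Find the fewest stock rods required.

7

Total = 95 + 85 + 80 + 80 + 75 + 55 + 55 + 40 + 30 + 25 + 20 + 20 + 15 = 675 cm.
Lower bound: ⌈675/100⌉ = 7 stock rods.
A packing using 7 stock rods:
  stock rod 1: 95 = 95
  stock rod 2: 85 + 15 = 100
  stock rod 3: 80 + 20 = 100
  stock rod 4: 80 + 20 = 100
  stock rod 5: 75 + 25 = 100
  stock rod 6: 55 + 40 = 95
  stock rod 7: 55 + 30 = 85
This matches the lower bound, so 7 is optimal.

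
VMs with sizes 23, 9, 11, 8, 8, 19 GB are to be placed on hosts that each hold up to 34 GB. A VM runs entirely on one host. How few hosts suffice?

Total = 23 + 19 + 11 + 9 + 8 + 8 = 78 GB.
Lower bound: ⌈78/34⌉ = 3 hosts.
A packing using 3 hosts:
  host 1: 23 + 11 = 34
  host 2: 19 + 9 = 28
  host 3: 8 + 8 = 16
This matches the lower bound, so 3 is optimal.

3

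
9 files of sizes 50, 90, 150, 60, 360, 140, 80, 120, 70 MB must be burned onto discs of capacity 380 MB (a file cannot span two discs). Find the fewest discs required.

3

Total = 360 + 150 + 140 + 120 + 90 + 80 + 70 + 60 + 50 = 1120 MB.
Lower bound: ⌈1120/380⌉ = 3 discs.
A packing using 3 discs:
  disc 1: 360 = 360
  disc 2: 150 + 140 + 90 = 380
  disc 3: 120 + 80 + 70 + 60 + 50 = 380
This matches the lower bound, so 3 is optimal.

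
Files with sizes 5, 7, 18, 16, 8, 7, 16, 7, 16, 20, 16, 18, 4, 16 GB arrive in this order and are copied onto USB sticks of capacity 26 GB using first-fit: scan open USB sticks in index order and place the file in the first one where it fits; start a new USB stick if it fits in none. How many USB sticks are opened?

  5 → USB stick 1 (new)  [load 5/26]
  7 → USB stick 1  [load 12/26]
  18 → USB stick 2 (new)  [load 18/26]
  16 → USB stick 3 (new)  [load 16/26]
  8 → USB stick 1  [load 20/26]
  7 → USB stick 2  [load 25/26]
  16 → USB stick 4 (new)  [load 16/26]
  7 → USB stick 3  [load 23/26]
  16 → USB stick 5 (new)  [load 16/26]
  20 → USB stick 6 (new)  [load 20/26]
  16 → USB stick 7 (new)  [load 16/26]
  18 → USB stick 8 (new)  [load 18/26]
  4 → USB stick 1  [load 24/26]
  16 → USB stick 9 (new)  [load 16/26]
9 USB sticks opened.

9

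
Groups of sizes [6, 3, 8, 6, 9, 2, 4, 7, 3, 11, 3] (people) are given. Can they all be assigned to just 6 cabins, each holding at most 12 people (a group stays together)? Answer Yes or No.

A valid assignment using 6 cabins:
  cabin 1: 11 = 11
  cabin 2: 9 + 3 = 12
  cabin 3: 8 + 4 = 12
  cabin 4: 7 + 3 + 2 = 12
  cabin 5: 6 + 6 = 12
  cabin 6: 3 = 3
Every load is within 12 people, so 6 cabins suffice.

Yes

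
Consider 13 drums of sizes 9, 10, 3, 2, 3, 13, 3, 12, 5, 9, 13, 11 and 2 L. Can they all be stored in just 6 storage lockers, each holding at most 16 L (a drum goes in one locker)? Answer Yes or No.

Total = 95 L; ⌈95/16⌉ = 6.
7 drums each exceed half the capacity and cannot share a locker, forcing at least 7 storage lockers.
At least 7 storage lockers are required, but only 6 are allowed.

No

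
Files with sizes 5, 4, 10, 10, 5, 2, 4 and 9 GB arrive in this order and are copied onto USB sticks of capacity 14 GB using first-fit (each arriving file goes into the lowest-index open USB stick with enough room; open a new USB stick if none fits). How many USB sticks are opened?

  5 → USB stick 1 (new)  [load 5/14]
  4 → USB stick 1  [load 9/14]
  10 → USB stick 2 (new)  [load 10/14]
  10 → USB stick 3 (new)  [load 10/14]
  5 → USB stick 1  [load 14/14]
  2 → USB stick 2  [load 12/14]
  4 → USB stick 3  [load 14/14]
  9 → USB stick 4 (new)  [load 9/14]
4 USB sticks opened.

4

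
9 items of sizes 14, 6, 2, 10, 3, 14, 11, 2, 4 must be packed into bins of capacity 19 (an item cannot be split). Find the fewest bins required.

4

Total = 14 + 14 + 11 + 10 + 6 + 4 + 3 + 2 + 2 = 66.
Lower bound: ⌈66/19⌉ = 4 bins.
A packing using 4 bins:
  bin 1: 14 + 4 = 18
  bin 2: 14 + 3 + 2 = 19
  bin 3: 11 + 6 + 2 = 19
  bin 4: 10 = 10
This matches the lower bound, so 4 is optimal.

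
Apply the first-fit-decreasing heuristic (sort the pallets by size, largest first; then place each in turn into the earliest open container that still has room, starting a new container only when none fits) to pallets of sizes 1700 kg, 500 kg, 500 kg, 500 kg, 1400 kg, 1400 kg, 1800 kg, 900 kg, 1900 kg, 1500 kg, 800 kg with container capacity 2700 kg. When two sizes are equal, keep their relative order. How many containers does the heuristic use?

Sorted descending: 1900, 1800, 1700, 1500, 1400, 1400, 900, 800, 500, 500, 500.
  1900 → container 1 (new)  [load 1900/2700]
  1800 → container 2 (new)  [load 1800/2700]
  1700 → container 3 (new)  [load 1700/2700]
  1500 → container 4 (new)  [load 1500/2700]
  1400 → container 5 (new)  [load 1400/2700]
  1400 → container 6 (new)  [load 1400/2700]
  900 → container 2  [load 2700/2700]
  800 → container 1  [load 2700/2700]
  500 → container 3  [load 2200/2700]
  500 → container 3  [load 2700/2700]
  500 → container 4  [load 2000/2700]
6 containers opened.

6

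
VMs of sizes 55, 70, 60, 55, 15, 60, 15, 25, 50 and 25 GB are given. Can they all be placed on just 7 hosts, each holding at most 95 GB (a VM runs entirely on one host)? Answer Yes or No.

A valid assignment using 6 hosts:
  host 1: 70 + 25 = 95
  host 2: 60 + 25 = 85
  host 3: 60 + 15 + 15 = 90
  host 4: 55 = 55
  host 5: 55 = 55
  host 6: 50 = 50
That uses only 6 ≤ 7, so 7 hosts are enough.

Yes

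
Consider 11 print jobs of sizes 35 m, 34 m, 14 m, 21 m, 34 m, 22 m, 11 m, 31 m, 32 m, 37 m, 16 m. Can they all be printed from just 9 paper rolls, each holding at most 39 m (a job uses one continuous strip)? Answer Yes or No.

A valid assignment using 9 paper rolls:
  roll 1: 37 = 37
  roll 2: 35 = 35
  roll 3: 34 = 34
  roll 4: 34 = 34
  roll 5: 32 = 32
  roll 6: 31 = 31
  roll 7: 22 + 16 = 38
  roll 8: 21 + 14 = 35
  roll 9: 11 = 11
Every load is within 39 m, so 9 paper rolls suffice.

Yes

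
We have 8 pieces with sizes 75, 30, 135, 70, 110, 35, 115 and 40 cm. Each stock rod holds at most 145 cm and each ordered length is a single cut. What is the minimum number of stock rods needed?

5

Total = 135 + 115 + 110 + 75 + 70 + 40 + 35 + 30 = 610 cm.
Lower bound: ⌈610/145⌉ = 5 stock rods.
A packing using 5 stock rods:
  stock rod 1: 135 = 135
  stock rod 2: 115 + 30 = 145
  stock rod 3: 110 + 35 = 145
  stock rod 4: 75 + 70 = 145
  stock rod 5: 40 = 40
This matches the lower bound, so 5 is optimal.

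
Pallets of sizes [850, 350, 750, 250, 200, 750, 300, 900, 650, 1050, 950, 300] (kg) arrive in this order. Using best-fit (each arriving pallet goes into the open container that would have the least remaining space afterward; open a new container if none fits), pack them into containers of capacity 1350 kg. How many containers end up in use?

7

  850 → container 1 (new)  [load 850/1350]
  350 → container 1  [load 1200/1350]
  750 → container 2 (new)  [load 750/1350]
  250 → container 2  [load 1000/1350]
  200 → container 2  [load 1200/1350]
  750 → container 3 (new)  [load 750/1350]
  300 → container 3  [load 1050/1350]
  900 → container 4 (new)  [load 900/1350]
  650 → container 5 (new)  [load 650/1350]
  1050 → container 6 (new)  [load 1050/1350]
  950 → container 7 (new)  [load 950/1350]
  300 → container 3  [load 1350/1350]
7 containers opened.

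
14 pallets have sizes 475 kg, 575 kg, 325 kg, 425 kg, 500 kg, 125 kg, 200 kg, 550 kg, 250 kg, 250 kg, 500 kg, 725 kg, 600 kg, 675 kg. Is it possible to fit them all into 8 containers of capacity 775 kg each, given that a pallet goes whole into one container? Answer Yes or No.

No

Total = 6175 kg; ⌈6175/775⌉ = 8.
9 pallets each exceed half the capacity and cannot share a container, forcing at least 9 containers.
At least 9 containers are required, but only 8 are allowed.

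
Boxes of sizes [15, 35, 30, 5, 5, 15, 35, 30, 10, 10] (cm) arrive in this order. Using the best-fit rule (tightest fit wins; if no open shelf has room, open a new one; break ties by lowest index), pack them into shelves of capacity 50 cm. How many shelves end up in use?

4

  15 → shelf 1 (new)  [load 15/50]
  35 → shelf 1  [load 50/50]
  30 → shelf 2 (new)  [load 30/50]
  5 → shelf 2  [load 35/50]
  5 → shelf 2  [load 40/50]
  15 → shelf 3 (new)  [load 15/50]
  35 → shelf 3  [load 50/50]
  30 → shelf 4 (new)  [load 30/50]
  10 → shelf 2  [load 50/50]
  10 → shelf 4  [load 40/50]
4 shelves opened.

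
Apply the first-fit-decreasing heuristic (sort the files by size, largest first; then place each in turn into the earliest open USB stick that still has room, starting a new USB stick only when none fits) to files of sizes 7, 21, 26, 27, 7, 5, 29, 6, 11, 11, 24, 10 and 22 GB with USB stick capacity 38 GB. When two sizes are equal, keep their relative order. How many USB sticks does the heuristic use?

6

Sorted descending: 29, 27, 26, 24, 22, 21, 11, 11, 10, 7, 7, 6, 5.
  29 → USB stick 1 (new)  [load 29/38]
  27 → USB stick 2 (new)  [load 27/38]
  26 → USB stick 3 (new)  [load 26/38]
  24 → USB stick 4 (new)  [load 24/38]
  22 → USB stick 5 (new)  [load 22/38]
  21 → USB stick 6 (new)  [load 21/38]
  11 → USB stick 2  [load 38/38]
  11 → USB stick 3  [load 37/38]
  10 → USB stick 4  [load 34/38]
  7 → USB stick 1  [load 36/38]
  7 → USB stick 5  [load 29/38]
  6 → USB stick 5  [load 35/38]
  5 → USB stick 6  [load 26/38]
6 USB sticks opened.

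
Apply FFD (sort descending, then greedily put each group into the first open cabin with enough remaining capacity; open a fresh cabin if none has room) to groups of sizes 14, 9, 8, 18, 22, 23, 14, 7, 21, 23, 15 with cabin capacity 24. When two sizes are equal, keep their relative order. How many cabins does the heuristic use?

Sorted descending: 23, 23, 22, 21, 18, 15, 14, 14, 9, 8, 7.
  23 → cabin 1 (new)  [load 23/24]
  23 → cabin 2 (new)  [load 23/24]
  22 → cabin 3 (new)  [load 22/24]
  21 → cabin 4 (new)  [load 21/24]
  18 → cabin 5 (new)  [load 18/24]
  15 → cabin 6 (new)  [load 15/24]
  14 → cabin 7 (new)  [load 14/24]
  14 → cabin 8 (new)  [load 14/24]
  9 → cabin 6  [load 24/24]
  8 → cabin 7  [load 22/24]
  7 → cabin 8  [load 21/24]
8 cabins opened.

8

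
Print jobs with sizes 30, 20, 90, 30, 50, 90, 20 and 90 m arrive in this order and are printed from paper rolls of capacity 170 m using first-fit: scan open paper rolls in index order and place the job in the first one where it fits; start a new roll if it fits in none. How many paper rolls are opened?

  30 → roll 1 (new)  [load 30/170]
  20 → roll 1  [load 50/170]
  90 → roll 1  [load 140/170]
  30 → roll 1  [load 170/170]
  50 → roll 2 (new)  [load 50/170]
  90 → roll 2  [load 140/170]
  20 → roll 2  [load 160/170]
  90 → roll 3 (new)  [load 90/170]
3 paper rolls opened.

3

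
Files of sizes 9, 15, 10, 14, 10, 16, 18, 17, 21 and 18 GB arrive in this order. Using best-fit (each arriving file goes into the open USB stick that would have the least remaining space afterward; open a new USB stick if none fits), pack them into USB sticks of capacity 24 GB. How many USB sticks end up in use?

8

  9 → USB stick 1 (new)  [load 9/24]
  15 → USB stick 1  [load 24/24]
  10 → USB stick 2 (new)  [load 10/24]
  14 → USB stick 2  [load 24/24]
  10 → USB stick 3 (new)  [load 10/24]
  16 → USB stick 4 (new)  [load 16/24]
  18 → USB stick 5 (new)  [load 18/24]
  17 → USB stick 6 (new)  [load 17/24]
  21 → USB stick 7 (new)  [load 21/24]
  18 → USB stick 8 (new)  [load 18/24]
8 USB sticks opened.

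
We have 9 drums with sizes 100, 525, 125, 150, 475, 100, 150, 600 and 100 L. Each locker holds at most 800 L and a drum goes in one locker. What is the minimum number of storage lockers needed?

3

Total = 600 + 525 + 475 + 150 + 150 + 125 + 100 + 100 + 100 = 2325 L.
Lower bound: ⌈2325/800⌉ = 3 storage lockers.
A packing using 3 storage lockers:
  locker 1: 600 + 150 = 750
  locker 2: 525 + 150 + 125 = 800
  locker 3: 475 + 100 + 100 + 100 = 775
This matches the lower bound, so 3 is optimal.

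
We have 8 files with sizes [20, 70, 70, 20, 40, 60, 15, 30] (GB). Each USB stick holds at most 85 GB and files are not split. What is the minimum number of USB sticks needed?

Total = 70 + 70 + 60 + 40 + 30 + 20 + 20 + 15 = 325 GB.
Lower bound: ⌈325/85⌉ = 4 USB sticks.
A packing using 5 USB sticks:
  USB stick 1: 70 + 15 = 85
  USB stick 2: 70 = 70
  USB stick 3: 60 + 20 = 80
  USB stick 4: 40 + 30 = 70
  USB stick 5: 20 = 20
No arrangement into 4 USB sticks stays within capacity, so 5 is optimal.

5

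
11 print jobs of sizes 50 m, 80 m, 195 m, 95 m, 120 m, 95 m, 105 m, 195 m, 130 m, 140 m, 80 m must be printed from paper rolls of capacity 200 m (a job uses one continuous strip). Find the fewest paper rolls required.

Total = 195 + 195 + 140 + 130 + 120 + 105 + 95 + 95 + 80 + 80 + 50 = 1285 m.
Lower bound: ⌈1285/200⌉ = 7 paper rolls.
A packing using 7 paper rolls:
  roll 1: 195 = 195
  roll 2: 195 = 195
  roll 3: 140 + 50 = 190
  roll 4: 130 = 130
  roll 5: 120 + 80 = 200
  roll 6: 105 + 95 = 200
  roll 7: 95 + 80 = 175
This matches the lower bound, so 7 is optimal.

7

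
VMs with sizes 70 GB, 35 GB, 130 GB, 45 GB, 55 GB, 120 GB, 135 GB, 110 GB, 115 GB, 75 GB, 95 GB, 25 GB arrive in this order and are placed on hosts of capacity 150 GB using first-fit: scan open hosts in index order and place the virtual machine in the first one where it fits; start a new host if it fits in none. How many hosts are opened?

  70 → host 1 (new)  [load 70/150]
  35 → host 1  [load 105/150]
  130 → host 2 (new)  [load 130/150]
  45 → host 1  [load 150/150]
  55 → host 3 (new)  [load 55/150]
  120 → host 4 (new)  [load 120/150]
  135 → host 5 (new)  [load 135/150]
  110 → host 6 (new)  [load 110/150]
  115 → host 7 (new)  [load 115/150]
  75 → host 3  [load 130/150]
  95 → host 8 (new)  [load 95/150]
  25 → host 4  [load 145/150]
8 hosts opened.

8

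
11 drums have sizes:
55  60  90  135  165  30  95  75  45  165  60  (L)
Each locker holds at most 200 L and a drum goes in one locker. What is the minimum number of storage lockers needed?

Total = 165 + 165 + 135 + 95 + 90 + 75 + 60 + 60 + 55 + 45 + 30 = 975 L.
Lower bound: ⌈975/200⌉ = 5 storage lockers.
A packing using 6 storage lockers:
  locker 1: 165 + 30 = 195
  locker 2: 165 = 165
  locker 3: 135 + 60 = 195
  locker 4: 95 + 90 = 185
  locker 5: 75 + 60 + 55 = 190
  locker 6: 45 = 45
No arrangement into 5 storage lockers stays within capacity, so 6 is optimal.

6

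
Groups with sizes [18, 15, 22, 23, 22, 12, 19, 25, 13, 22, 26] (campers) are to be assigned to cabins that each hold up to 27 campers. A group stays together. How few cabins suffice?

Total = 26 + 25 + 23 + 22 + 22 + 22 + 19 + 18 + 15 + 13 + 12 = 217 campers.
Lower bound: ⌈217/27⌉ = 9 cabins.
A packing using 10 cabins:
  cabin 1: 26 = 26
  cabin 2: 25 = 25
  cabin 3: 23 = 23
  cabin 4: 22 = 22
  cabin 5: 22 = 22
  cabin 6: 22 = 22
  cabin 7: 19 = 19
  cabin 8: 18 = 18
  cabin 9: 15 + 12 = 27
  cabin 10: 13 = 13
No arrangement into 9 cabins stays within capacity, so 10 is optimal.

10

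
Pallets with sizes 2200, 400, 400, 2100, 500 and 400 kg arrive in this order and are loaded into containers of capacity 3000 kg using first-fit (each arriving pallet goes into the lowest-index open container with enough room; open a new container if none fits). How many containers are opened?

  2200 → container 1 (new)  [load 2200/3000]
  400 → container 1  [load 2600/3000]
  400 → container 1  [load 3000/3000]
  2100 → container 2 (new)  [load 2100/3000]
  500 → container 2  [load 2600/3000]
  400 → container 2  [load 3000/3000]
2 containers opened.

2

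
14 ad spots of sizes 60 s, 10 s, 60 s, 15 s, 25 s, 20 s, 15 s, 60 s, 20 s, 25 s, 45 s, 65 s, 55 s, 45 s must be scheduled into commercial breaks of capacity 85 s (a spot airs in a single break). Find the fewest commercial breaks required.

Total = 65 + 60 + 60 + 60 + 55 + 45 + 45 + 25 + 25 + 20 + 20 + 15 + 15 + 10 = 520 s.
Lower bound: ⌈520/85⌉ = 7 commercial breaks.
A packing using 7 commercial breaks:
  break 1: 65 + 20 = 85
  break 2: 60 + 25 = 85
  break 3: 60 + 25 = 85
  break 4: 60 + 20 = 80
  break 5: 55 + 15 + 15 = 85
  break 6: 45 + 10 = 55
  break 7: 45 = 45
This matches the lower bound, so 7 is optimal.

7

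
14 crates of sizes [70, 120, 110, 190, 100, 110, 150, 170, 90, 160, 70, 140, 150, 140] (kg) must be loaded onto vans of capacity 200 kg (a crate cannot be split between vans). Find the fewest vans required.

11

Total = 190 + 170 + 160 + 150 + 150 + 140 + 140 + 120 + 110 + 110 + 100 + 90 + 70 + 70 = 1770 kg.
Lower bound: ⌈1770/200⌉ = 9 vans.
Also, 10 crates each exceed 100 kg, and no two of those can share a van, so at least 10 vans are needed.
A packing using 11 vans:
  van 1: 190 = 190
  van 2: 170 = 170
  van 3: 160 = 160
  van 4: 150 = 150
  van 5: 150 = 150
  van 6: 140 = 140
  van 7: 140 = 140
  van 8: 120 + 70 = 190
  van 9: 110 + 90 = 200
  van 10: 110 + 70 = 180
  van 11: 100 = 100
No arrangement into 10 vans stays within capacity, so 11 is optimal.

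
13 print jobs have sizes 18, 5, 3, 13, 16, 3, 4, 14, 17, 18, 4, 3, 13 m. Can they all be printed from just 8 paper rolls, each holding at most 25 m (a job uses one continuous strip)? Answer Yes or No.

A valid assignment using 7 paper rolls:
  roll 1: 18 + 5 = 23
  roll 2: 18 + 4 + 3 = 25
  roll 3: 17 + 4 + 3 = 24
  roll 4: 16 + 3 = 19
  roll 5: 14 = 14
  roll 6: 13 = 13
  roll 7: 13 = 13
That uses only 7 ≤ 8, so 8 paper rolls are enough.

Yes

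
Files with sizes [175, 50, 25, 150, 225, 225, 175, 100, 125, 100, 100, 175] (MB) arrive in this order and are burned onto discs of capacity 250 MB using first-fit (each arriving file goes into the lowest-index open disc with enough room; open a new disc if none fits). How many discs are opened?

8

  175 → disc 1 (new)  [load 175/250]
  50 → disc 1  [load 225/250]
  25 → disc 1  [load 250/250]
  150 → disc 2 (new)  [load 150/250]
  225 → disc 3 (new)  [load 225/250]
  225 → disc 4 (new)  [load 225/250]
  175 → disc 5 (new)  [load 175/250]
  100 → disc 2  [load 250/250]
  125 → disc 6 (new)  [load 125/250]
  100 → disc 6  [load 225/250]
  100 → disc 7 (new)  [load 100/250]
  175 → disc 8 (new)  [load 175/250]
8 discs opened.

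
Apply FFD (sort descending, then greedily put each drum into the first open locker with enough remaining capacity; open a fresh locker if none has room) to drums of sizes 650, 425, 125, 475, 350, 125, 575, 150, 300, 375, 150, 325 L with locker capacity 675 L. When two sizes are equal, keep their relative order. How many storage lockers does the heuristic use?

Sorted descending: 650, 575, 475, 425, 375, 350, 325, 300, 150, 150, 125, 125.
  650 → locker 1 (new)  [load 650/675]
  575 → locker 2 (new)  [load 575/675]
  475 → locker 3 (new)  [load 475/675]
  425 → locker 4 (new)  [load 425/675]
  375 → locker 5 (new)  [load 375/675]
  350 → locker 6 (new)  [load 350/675]
  325 → locker 6  [load 675/675]
  300 → locker 5  [load 675/675]
  150 → locker 3  [load 625/675]
  150 → locker 4  [load 575/675]
  125 → locker 7 (new)  [load 125/675]
  125 → locker 7  [load 250/675]
7 storage lockers opened.

7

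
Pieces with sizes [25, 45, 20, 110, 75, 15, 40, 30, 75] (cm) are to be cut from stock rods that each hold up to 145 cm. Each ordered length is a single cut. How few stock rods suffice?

3

Total = 110 + 75 + 75 + 45 + 40 + 30 + 25 + 20 + 15 = 435 cm.
Lower bound: ⌈435/145⌉ = 3 stock rods.
A packing using 3 stock rods:
  stock rod 1: 110 + 20 + 15 = 145
  stock rod 2: 75 + 45 + 25 = 145
  stock rod 3: 75 + 40 + 30 = 145
This matches the lower bound, so 3 is optimal.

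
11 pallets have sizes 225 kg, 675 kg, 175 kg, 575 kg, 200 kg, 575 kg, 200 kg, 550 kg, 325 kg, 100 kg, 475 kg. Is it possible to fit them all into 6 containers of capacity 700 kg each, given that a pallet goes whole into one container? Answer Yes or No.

Total = 4075 kg; ⌈4075/700⌉ = 6.
The bound of 6 does not rule out 6, but exhaustive search shows no assignment into 6 containers of capacity 700 kg exists — the minimum is 7.

No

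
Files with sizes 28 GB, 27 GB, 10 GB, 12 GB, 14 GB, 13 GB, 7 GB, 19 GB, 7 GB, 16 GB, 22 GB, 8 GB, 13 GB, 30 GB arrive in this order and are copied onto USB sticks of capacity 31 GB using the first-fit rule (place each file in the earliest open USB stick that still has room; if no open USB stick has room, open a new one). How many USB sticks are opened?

  28 → USB stick 1 (new)  [load 28/31]
  27 → USB stick 2 (new)  [load 27/31]
  10 → USB stick 3 (new)  [load 10/31]
  12 → USB stick 3  [load 22/31]
  14 → USB stick 4 (new)  [load 14/31]
  13 → USB stick 4  [load 27/31]
  7 → USB stick 3  [load 29/31]
  19 → USB stick 5 (new)  [load 19/31]
  7 → USB stick 5  [load 26/31]
  16 → USB stick 6 (new)  [load 16/31]
  22 → USB stick 7 (new)  [load 22/31]
  8 → USB stick 6  [load 24/31]
  13 → USB stick 8 (new)  [load 13/31]
  30 → USB stick 9 (new)  [load 30/31]
9 USB sticks opened.

9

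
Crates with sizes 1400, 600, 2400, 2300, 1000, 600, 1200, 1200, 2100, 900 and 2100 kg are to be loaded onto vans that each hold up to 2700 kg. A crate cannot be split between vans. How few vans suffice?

7

Total = 2400 + 2300 + 2100 + 2100 + 1400 + 1200 + 1200 + 1000 + 900 + 600 + 600 = 15800 kg.
Lower bound: ⌈15800/2700⌉ = 6 vans.
A packing using 7 vans:
  van 1: 2400 = 2400
  van 2: 2300 = 2300
  van 3: 2100 + 600 = 2700
  van 4: 2100 + 600 = 2700
  van 5: 1400 + 1200 = 2600
  van 6: 1200 + 1000 = 2200
  van 7: 900 = 900
No arrangement into 6 vans stays within capacity, so 7 is optimal.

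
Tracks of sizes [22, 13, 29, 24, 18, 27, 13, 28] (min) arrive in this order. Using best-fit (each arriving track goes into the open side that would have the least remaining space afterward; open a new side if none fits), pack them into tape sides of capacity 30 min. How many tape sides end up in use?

7

  22 → side 1 (new)  [load 22/30]
  13 → side 2 (new)  [load 13/30]
  29 → side 3 (new)  [load 29/30]
  24 → side 4 (new)  [load 24/30]
  18 → side 5 (new)  [load 18/30]
  27 → side 6 (new)  [load 27/30]
  13 → side 2  [load 26/30]
  28 → side 7 (new)  [load 28/30]
7 tape sides opened.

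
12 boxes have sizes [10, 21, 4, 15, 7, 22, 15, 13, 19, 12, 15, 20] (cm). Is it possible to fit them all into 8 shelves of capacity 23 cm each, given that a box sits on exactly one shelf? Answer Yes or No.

No

Total = 173 cm; ⌈173/23⌉ = 8.
9 boxes each exceed half the capacity and cannot share a shelf, forcing at least 9 shelves.
At least 9 shelves are required, but only 8 are allowed.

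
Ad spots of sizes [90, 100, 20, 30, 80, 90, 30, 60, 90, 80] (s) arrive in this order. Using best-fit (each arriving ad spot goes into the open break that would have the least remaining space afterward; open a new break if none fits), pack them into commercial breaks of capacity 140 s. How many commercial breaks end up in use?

  90 → break 1 (new)  [load 90/140]
  100 → break 2 (new)  [load 100/140]
  20 → break 2  [load 120/140]
  30 → break 1  [load 120/140]
  80 → break 3 (new)  [load 80/140]
  90 → break 4 (new)  [load 90/140]
  30 → break 4  [load 120/140]
  60 → break 3  [load 140/140]
  90 → break 5 (new)  [load 90/140]
  80 → break 6 (new)  [load 80/140]
6 commercial breaks opened.

6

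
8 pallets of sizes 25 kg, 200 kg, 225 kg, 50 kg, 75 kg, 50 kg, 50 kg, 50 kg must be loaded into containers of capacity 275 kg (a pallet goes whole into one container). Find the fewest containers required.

3

Total = 225 + 200 + 75 + 50 + 50 + 50 + 50 + 25 = 725 kg.
Lower bound: ⌈725/275⌉ = 3 containers.
A packing using 3 containers:
  container 1: 225 + 50 = 275
  container 2: 200 + 75 = 275
  container 3: 50 + 50 + 50 + 25 = 175
This matches the lower bound, so 3 is optimal.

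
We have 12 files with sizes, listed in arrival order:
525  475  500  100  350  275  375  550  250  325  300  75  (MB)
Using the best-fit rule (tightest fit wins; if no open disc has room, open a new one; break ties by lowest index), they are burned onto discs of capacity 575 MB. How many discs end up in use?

  525 → disc 1 (new)  [load 525/575]
  475 → disc 2 (new)  [load 475/575]
  500 → disc 3 (new)  [load 500/575]
  100 → disc 2  [load 575/575]
  350 → disc 4 (new)  [load 350/575]
  275 → disc 5 (new)  [load 275/575]
  375 → disc 6 (new)  [load 375/575]
  550 → disc 7 (new)  [load 550/575]
  250 → disc 5  [load 525/575]
  325 → disc 8 (new)  [load 325/575]
  300 → disc 9 (new)  [load 300/575]
  75 → disc 3  [load 575/575]
9 discs opened.

9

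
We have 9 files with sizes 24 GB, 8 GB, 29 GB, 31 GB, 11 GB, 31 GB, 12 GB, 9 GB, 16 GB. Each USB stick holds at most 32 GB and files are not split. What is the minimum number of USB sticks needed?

6

Total = 31 + 31 + 29 + 24 + 16 + 12 + 11 + 9 + 8 = 171 GB.
Lower bound: ⌈171/32⌉ = 6 USB sticks.
A packing using 6 USB sticks:
  USB stick 1: 31 = 31
  USB stick 2: 31 = 31
  USB stick 3: 29 = 29
  USB stick 4: 24 + 8 = 32
  USB stick 5: 16 + 12 = 28
  USB stick 6: 11 + 9 = 20
This matches the lower bound, so 6 is optimal.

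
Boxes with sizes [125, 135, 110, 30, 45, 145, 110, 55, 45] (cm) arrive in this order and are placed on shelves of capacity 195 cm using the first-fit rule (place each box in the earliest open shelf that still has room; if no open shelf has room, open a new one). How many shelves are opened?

  125 → shelf 1 (new)  [load 125/195]
  135 → shelf 2 (new)  [load 135/195]
  110 → shelf 3 (new)  [load 110/195]
  30 → shelf 1  [load 155/195]
  45 → shelf 2  [load 180/195]
  145 → shelf 4 (new)  [load 145/195]
  110 → shelf 5 (new)  [load 110/195]
  55 → shelf 3  [load 165/195]
  45 → shelf 4  [load 190/195]
5 shelves opened.

5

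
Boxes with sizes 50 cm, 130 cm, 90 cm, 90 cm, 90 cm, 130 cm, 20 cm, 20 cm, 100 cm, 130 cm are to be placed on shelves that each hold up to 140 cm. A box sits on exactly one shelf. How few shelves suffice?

Total = 130 + 130 + 130 + 100 + 90 + 90 + 90 + 50 + 20 + 20 = 850 cm.
Lower bound: ⌈850/140⌉ = 7 shelves.
A packing using 7 shelves:
  shelf 1: 130 = 130
  shelf 2: 130 = 130
  shelf 3: 130 = 130
  shelf 4: 100 + 20 + 20 = 140
  shelf 5: 90 + 50 = 140
  shelf 6: 90 = 90
  shelf 7: 90 = 90
This matches the lower bound, so 7 is optimal.

7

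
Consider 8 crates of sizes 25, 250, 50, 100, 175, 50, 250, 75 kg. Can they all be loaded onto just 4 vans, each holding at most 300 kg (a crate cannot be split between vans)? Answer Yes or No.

Yes

A valid assignment using 4 vans:
  van 1: 250 + 50 = 300
  van 2: 250 + 50 = 300
  van 3: 175 + 100 + 25 = 300
  van 4: 75 = 75
Every load is within 300 kg, so 4 vans suffice.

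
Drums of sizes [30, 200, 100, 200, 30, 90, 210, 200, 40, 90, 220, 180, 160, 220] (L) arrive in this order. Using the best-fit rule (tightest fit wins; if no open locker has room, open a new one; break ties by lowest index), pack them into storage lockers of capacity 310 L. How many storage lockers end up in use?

  30 → locker 1 (new)  [load 30/310]
  200 → locker 1  [load 230/310]
  100 → locker 2 (new)  [load 100/310]
  200 → locker 2  [load 300/310]
  30 → locker 1  [load 260/310]
  90 → locker 3 (new)  [load 90/310]
  210 → locker 3  [load 300/310]
  200 → locker 4 (new)  [load 200/310]
  40 → locker 1  [load 300/310]
  90 → locker 4  [load 290/310]
  220 → locker 5 (new)  [load 220/310]
  180 → locker 6 (new)  [load 180/310]
  160 → locker 7 (new)  [load 160/310]
  220 → locker 8 (new)  [load 220/310]
8 storage lockers opened.

8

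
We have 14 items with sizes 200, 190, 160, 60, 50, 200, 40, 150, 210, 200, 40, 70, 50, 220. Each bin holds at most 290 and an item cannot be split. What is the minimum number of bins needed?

Total = 220 + 210 + 200 + 200 + 200 + 190 + 160 + 150 + 70 + 60 + 50 + 50 + 40 + 40 = 1840.
Lower bound: ⌈1840/290⌉ = 7 bins.
Also, 8 items each exceed 145, and no two of those can share a bin, so at least 8 bins are needed.
A packing using 8 bins:
  bin 1: 220 + 70 = 290
  bin 2: 210 + 60 = 270
  bin 3: 200 + 50 + 40 = 290
  bin 4: 200 + 50 + 40 = 290
  bin 5: 200 = 200
  bin 6: 190 = 190
  bin 7: 160 = 160
  bin 8: 150 = 150
This matches the lower bound, so 8 is optimal.

8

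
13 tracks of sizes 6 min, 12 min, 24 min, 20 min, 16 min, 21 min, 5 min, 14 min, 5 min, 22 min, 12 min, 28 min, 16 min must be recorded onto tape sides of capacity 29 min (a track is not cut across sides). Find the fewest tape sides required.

8

Total = 28 + 24 + 22 + 21 + 20 + 16 + 16 + 14 + 12 + 12 + 6 + 5 + 5 = 201 min.
Lower bound: ⌈201/29⌉ = 7 tape sides.
A packing using 8 tape sides:
  side 1: 28 = 28
  side 2: 24 + 5 = 29
  side 3: 22 + 6 = 28
  side 4: 21 + 5 = 26
  side 5: 20 = 20
  side 6: 16 + 12 = 28
  side 7: 16 + 12 = 28
  side 8: 14 = 14
No arrangement into 7 tape sides stays within capacity, so 8 is optimal.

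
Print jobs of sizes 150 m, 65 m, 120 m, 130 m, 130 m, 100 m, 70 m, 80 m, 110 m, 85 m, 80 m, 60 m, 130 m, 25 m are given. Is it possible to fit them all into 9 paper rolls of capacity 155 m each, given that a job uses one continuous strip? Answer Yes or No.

No

Total = 1335 m; ⌈1335/155⌉ = 9.
10 print jobs each exceed half the capacity and cannot share a roll, forcing at least 10 paper rolls.
At least 10 paper rolls are required, but only 9 are allowed.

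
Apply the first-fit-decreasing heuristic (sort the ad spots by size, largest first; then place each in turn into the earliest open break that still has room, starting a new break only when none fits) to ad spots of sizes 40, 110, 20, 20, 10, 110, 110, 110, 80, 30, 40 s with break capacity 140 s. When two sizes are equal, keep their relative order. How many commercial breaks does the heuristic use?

6

Sorted descending: 110, 110, 110, 110, 80, 40, 40, 30, 20, 20, 10.
  110 → break 1 (new)  [load 110/140]
  110 → break 2 (new)  [load 110/140]
  110 → break 3 (new)  [load 110/140]
  110 → break 4 (new)  [load 110/140]
  80 → break 5 (new)  [load 80/140]
  40 → break 5  [load 120/140]
  40 → break 6 (new)  [load 40/140]
  30 → break 1  [load 140/140]
  20 → break 2  [load 130/140]
  20 → break 3  [load 130/140]
  10 → break 2  [load 140/140]
6 commercial breaks opened.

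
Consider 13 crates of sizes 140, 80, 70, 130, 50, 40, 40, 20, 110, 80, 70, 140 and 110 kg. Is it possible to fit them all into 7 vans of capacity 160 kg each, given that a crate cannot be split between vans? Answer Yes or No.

No

Total = 1080 kg; ⌈1080/160⌉ = 7.
The bound of 7 does not rule out 7, but exhaustive search shows no assignment into 7 vans of capacity 160 kg exists — the minimum is 8.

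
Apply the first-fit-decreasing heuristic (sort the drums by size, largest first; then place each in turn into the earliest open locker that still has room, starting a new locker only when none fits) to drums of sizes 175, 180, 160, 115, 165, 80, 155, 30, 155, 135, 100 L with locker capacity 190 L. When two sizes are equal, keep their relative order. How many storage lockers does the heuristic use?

Sorted descending: 180, 175, 165, 160, 155, 155, 135, 115, 100, 80, 30.
  180 → locker 1 (new)  [load 180/190]
  175 → locker 2 (new)  [load 175/190]
  165 → locker 3 (new)  [load 165/190]
  160 → locker 4 (new)  [load 160/190]
  155 → locker 5 (new)  [load 155/190]
  155 → locker 6 (new)  [load 155/190]
  135 → locker 7 (new)  [load 135/190]
  115 → locker 8 (new)  [load 115/190]
  100 → locker 9 (new)  [load 100/190]
  80 → locker 9  [load 180/190]
  30 → locker 4  [load 190/190]
9 storage lockers opened.

9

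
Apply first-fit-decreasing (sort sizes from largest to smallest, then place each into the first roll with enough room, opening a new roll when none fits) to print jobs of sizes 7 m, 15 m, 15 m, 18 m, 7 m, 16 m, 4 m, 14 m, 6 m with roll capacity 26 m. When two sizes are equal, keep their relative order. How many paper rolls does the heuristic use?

Sorted descending: 18, 16, 15, 15, 14, 7, 7, 6, 4.
  18 → roll 1 (new)  [load 18/26]
  16 → roll 2 (new)  [load 16/26]
  15 → roll 3 (new)  [load 15/26]
  15 → roll 4 (new)  [load 15/26]
  14 → roll 5 (new)  [load 14/26]
  7 → roll 1  [load 25/26]
  7 → roll 2  [load 23/26]
  6 → roll 3  [load 21/26]
  4 → roll 3  [load 25/26]
5 paper rolls opened.

5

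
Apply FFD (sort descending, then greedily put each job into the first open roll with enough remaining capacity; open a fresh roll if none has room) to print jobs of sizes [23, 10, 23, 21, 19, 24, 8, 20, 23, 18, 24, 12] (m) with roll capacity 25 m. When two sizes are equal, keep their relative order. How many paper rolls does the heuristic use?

Sorted descending: 24, 24, 23, 23, 23, 21, 20, 19, 18, 12, 10, 8.
  24 → roll 1 (new)  [load 24/25]
  24 → roll 2 (new)  [load 24/25]
  23 → roll 3 (new)  [load 23/25]
  23 → roll 4 (new)  [load 23/25]
  23 → roll 5 (new)  [load 23/25]
  21 → roll 6 (new)  [load 21/25]
  20 → roll 7 (new)  [load 20/25]
  19 → roll 8 (new)  [load 19/25]
  18 → roll 9 (new)  [load 18/25]
  12 → roll 10 (new)  [load 12/25]
  10 → roll 10  [load 22/25]
  8 → roll 11 (new)  [load 8/25]
11 paper rolls opened.

11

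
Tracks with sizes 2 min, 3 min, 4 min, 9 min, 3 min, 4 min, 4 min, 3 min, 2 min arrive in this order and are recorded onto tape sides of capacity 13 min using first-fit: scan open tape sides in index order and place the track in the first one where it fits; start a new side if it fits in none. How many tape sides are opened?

3

  2 → side 1 (new)  [load 2/13]
  3 → side 1  [load 5/13]
  4 → side 1  [load 9/13]
  9 → side 2 (new)  [load 9/13]
  3 → side 1  [load 12/13]
  4 → side 2  [load 13/13]
  4 → side 3 (new)  [load 4/13]
  3 → side 3  [load 7/13]
  2 → side 3  [load 9/13]
3 tape sides opened.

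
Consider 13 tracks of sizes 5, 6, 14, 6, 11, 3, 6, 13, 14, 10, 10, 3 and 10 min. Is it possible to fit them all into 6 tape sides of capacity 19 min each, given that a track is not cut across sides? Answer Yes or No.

No

Total = 111 min; ⌈111/19⌉ = 6.
7 tracks each exceed half the capacity and cannot share a side, forcing at least 7 tape sides.
At least 7 tape sides are required, but only 6 are allowed.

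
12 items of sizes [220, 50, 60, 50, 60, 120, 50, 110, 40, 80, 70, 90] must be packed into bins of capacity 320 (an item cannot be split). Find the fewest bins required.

4

Total = 220 + 120 + 110 + 90 + 80 + 70 + 60 + 60 + 50 + 50 + 50 + 40 = 1000.
Lower bound: ⌈1000/320⌉ = 4 bins.
A packing using 4 bins:
  bin 1: 220 + 90 = 310
  bin 2: 120 + 110 + 80 = 310
  bin 3: 70 + 60 + 60 + 50 + 50 = 290
  bin 4: 50 + 40 = 90
This matches the lower bound, so 4 is optimal.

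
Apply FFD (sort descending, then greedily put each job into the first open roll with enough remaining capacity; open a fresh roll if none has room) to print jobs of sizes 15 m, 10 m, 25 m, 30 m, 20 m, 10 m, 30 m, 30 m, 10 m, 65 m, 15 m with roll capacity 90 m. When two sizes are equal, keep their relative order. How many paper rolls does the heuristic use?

3

Sorted descending: 65, 30, 30, 30, 25, 20, 15, 15, 10, 10, 10.
  65 → roll 1 (new)  [load 65/90]
  30 → roll 2 (new)  [load 30/90]
  30 → roll 2  [load 60/90]
  30 → roll 2  [load 90/90]
  25 → roll 1  [load 90/90]
  20 → roll 3 (new)  [load 20/90]
  15 → roll 3  [load 35/90]
  15 → roll 3  [load 50/90]
  10 → roll 3  [load 60/90]
  10 → roll 3  [load 70/90]
  10 → roll 3  [load 80/90]
3 paper rolls opened.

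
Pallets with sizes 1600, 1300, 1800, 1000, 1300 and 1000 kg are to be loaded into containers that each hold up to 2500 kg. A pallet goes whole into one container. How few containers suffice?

4

Total = 1800 + 1600 + 1300 + 1300 + 1000 + 1000 = 8000 kg.
Lower bound: ⌈8000/2500⌉ = 4 containers.
A packing using 4 containers:
  container 1: 1800 = 1800
  container 2: 1600 = 1600
  container 3: 1300 + 1000 = 2300
  container 4: 1300 + 1000 = 2300
This matches the lower bound, so 4 is optimal.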